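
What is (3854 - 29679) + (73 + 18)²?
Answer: -17544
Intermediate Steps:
(3854 - 29679) + (73 + 18)² = -25825 + 91² = -25825 + 8281 = -17544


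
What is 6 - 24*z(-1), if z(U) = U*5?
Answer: 126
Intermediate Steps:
z(U) = 5*U
6 - 24*z(-1) = 6 - 120*(-1) = 6 - 24*(-5) = 6 + 120 = 126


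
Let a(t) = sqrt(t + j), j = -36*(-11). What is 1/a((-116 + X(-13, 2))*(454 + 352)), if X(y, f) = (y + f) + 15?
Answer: -I*sqrt(22469)/44938 ≈ -0.0033356*I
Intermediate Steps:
j = 396
X(y, f) = 15 + f + y (X(y, f) = (f + y) + 15 = 15 + f + y)
a(t) = sqrt(396 + t) (a(t) = sqrt(t + 396) = sqrt(396 + t))
1/a((-116 + X(-13, 2))*(454 + 352)) = 1/(sqrt(396 + (-116 + (15 + 2 - 13))*(454 + 352))) = 1/(sqrt(396 + (-116 + 4)*806)) = 1/(sqrt(396 - 112*806)) = 1/(sqrt(396 - 90272)) = 1/(sqrt(-89876)) = 1/(2*I*sqrt(22469)) = -I*sqrt(22469)/44938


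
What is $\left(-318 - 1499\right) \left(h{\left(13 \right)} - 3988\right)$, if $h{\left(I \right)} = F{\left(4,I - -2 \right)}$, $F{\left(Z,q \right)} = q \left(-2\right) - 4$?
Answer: $7307974$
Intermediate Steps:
$F{\left(Z,q \right)} = -4 - 2 q$ ($F{\left(Z,q \right)} = - 2 q - 4 = -4 - 2 q$)
$h{\left(I \right)} = -8 - 2 I$ ($h{\left(I \right)} = -4 - 2 \left(I - -2\right) = -4 - 2 \left(I + 2\right) = -4 - 2 \left(2 + I\right) = -4 - \left(4 + 2 I\right) = -8 - 2 I$)
$\left(-318 - 1499\right) \left(h{\left(13 \right)} - 3988\right) = \left(-318 - 1499\right) \left(\left(-8 - 26\right) - 3988\right) = - 1817 \left(\left(-8 - 26\right) - 3988\right) = - 1817 \left(-34 - 3988\right) = \left(-1817\right) \left(-4022\right) = 7307974$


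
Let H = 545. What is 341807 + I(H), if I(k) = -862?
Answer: 340945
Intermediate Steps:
341807 + I(H) = 341807 - 862 = 340945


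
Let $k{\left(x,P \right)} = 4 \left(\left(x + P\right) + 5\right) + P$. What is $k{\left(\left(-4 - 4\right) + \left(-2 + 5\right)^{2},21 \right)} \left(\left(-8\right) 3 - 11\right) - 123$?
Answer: $-4638$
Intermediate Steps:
$k{\left(x,P \right)} = 20 + 4 x + 5 P$ ($k{\left(x,P \right)} = 4 \left(\left(P + x\right) + 5\right) + P = 4 \left(5 + P + x\right) + P = \left(20 + 4 P + 4 x\right) + P = 20 + 4 x + 5 P$)
$k{\left(\left(-4 - 4\right) + \left(-2 + 5\right)^{2},21 \right)} \left(\left(-8\right) 3 - 11\right) - 123 = \left(20 + 4 \left(\left(-4 - 4\right) + \left(-2 + 5\right)^{2}\right) + 5 \cdot 21\right) \left(\left(-8\right) 3 - 11\right) - 123 = \left(20 + 4 \left(\left(-4 + \left(-4 + 0\right)\right) + 3^{2}\right) + 105\right) \left(-24 - 11\right) - 123 = \left(20 + 4 \left(\left(-4 - 4\right) + 9\right) + 105\right) \left(-35\right) - 123 = \left(20 + 4 \left(-8 + 9\right) + 105\right) \left(-35\right) - 123 = \left(20 + 4 \cdot 1 + 105\right) \left(-35\right) - 123 = \left(20 + 4 + 105\right) \left(-35\right) - 123 = 129 \left(-35\right) - 123 = -4515 - 123 = -4638$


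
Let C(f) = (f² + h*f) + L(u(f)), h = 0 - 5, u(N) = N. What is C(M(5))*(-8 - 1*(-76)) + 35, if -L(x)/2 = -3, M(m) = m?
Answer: 443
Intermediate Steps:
L(x) = 6 (L(x) = -2*(-3) = 6)
h = -5
C(f) = 6 + f² - 5*f (C(f) = (f² - 5*f) + 6 = 6 + f² - 5*f)
C(M(5))*(-8 - 1*(-76)) + 35 = (6 + 5² - 5*5)*(-8 - 1*(-76)) + 35 = (6 + 25 - 25)*(-8 + 76) + 35 = 6*68 + 35 = 408 + 35 = 443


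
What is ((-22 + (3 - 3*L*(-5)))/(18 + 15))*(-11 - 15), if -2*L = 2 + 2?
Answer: 1274/33 ≈ 38.606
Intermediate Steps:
L = -2 (L = -(2 + 2)/2 = -½*4 = -2)
((-22 + (3 - 3*L*(-5)))/(18 + 15))*(-11 - 15) = ((-22 + (3 - 3*(-2)*(-5)))/(18 + 15))*(-11 - 15) = ((-22 + (3 - (-6)*(-5)))/33)*(-26) = ((-22 + (3 - 1*30))*(1/33))*(-26) = ((-22 + (3 - 30))*(1/33))*(-26) = ((-22 - 27)*(1/33))*(-26) = -49*1/33*(-26) = -49/33*(-26) = 1274/33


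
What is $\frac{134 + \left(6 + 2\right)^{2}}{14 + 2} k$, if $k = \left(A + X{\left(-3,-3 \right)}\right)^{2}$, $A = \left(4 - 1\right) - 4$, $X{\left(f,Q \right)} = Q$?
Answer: $198$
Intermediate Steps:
$A = -1$ ($A = 3 - 4 = -1$)
$k = 16$ ($k = \left(-1 - 3\right)^{2} = \left(-4\right)^{2} = 16$)
$\frac{134 + \left(6 + 2\right)^{2}}{14 + 2} k = \frac{134 + \left(6 + 2\right)^{2}}{14 + 2} \cdot 16 = \frac{134 + 8^{2}}{16} \cdot 16 = \left(134 + 64\right) \frac{1}{16} \cdot 16 = 198 \cdot \frac{1}{16} \cdot 16 = \frac{99}{8} \cdot 16 = 198$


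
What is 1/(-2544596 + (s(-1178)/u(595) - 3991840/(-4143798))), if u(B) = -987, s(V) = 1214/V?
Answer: -401494660119/1021641318969579173 ≈ -3.9299e-7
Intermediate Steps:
1/(-2544596 + (s(-1178)/u(595) - 3991840/(-4143798))) = 1/(-2544596 + ((1214/(-1178))/(-987) - 3991840/(-4143798))) = 1/(-2544596 + ((1214*(-1/1178))*(-1/987) - 3991840*(-1/4143798))) = 1/(-2544596 + (-607/589*(-1/987) + 1995920/2071899)) = 1/(-2544596 + (607/581343 + 1995920/2071899)) = 1/(-2544596 + 387190587751/401494660119) = 1/(-1021641318969579173/401494660119) = -401494660119/1021641318969579173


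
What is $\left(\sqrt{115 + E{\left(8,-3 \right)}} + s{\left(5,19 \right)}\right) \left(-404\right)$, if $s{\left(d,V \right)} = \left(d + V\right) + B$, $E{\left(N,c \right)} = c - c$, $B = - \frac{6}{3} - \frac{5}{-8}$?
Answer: $- \frac{18281}{2} - 404 \sqrt{115} \approx -13473.0$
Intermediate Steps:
$B = - \frac{11}{8}$ ($B = \left(-6\right) \frac{1}{3} - - \frac{5}{8} = -2 + \frac{5}{8} = - \frac{11}{8} \approx -1.375$)
$E{\left(N,c \right)} = 0$
$s{\left(d,V \right)} = - \frac{11}{8} + V + d$ ($s{\left(d,V \right)} = \left(d + V\right) - \frac{11}{8} = \left(V + d\right) - \frac{11}{8} = - \frac{11}{8} + V + d$)
$\left(\sqrt{115 + E{\left(8,-3 \right)}} + s{\left(5,19 \right)}\right) \left(-404\right) = \left(\sqrt{115 + 0} + \left(- \frac{11}{8} + 19 + 5\right)\right) \left(-404\right) = \left(\sqrt{115} + \frac{181}{8}\right) \left(-404\right) = \left(\frac{181}{8} + \sqrt{115}\right) \left(-404\right) = - \frac{18281}{2} - 404 \sqrt{115}$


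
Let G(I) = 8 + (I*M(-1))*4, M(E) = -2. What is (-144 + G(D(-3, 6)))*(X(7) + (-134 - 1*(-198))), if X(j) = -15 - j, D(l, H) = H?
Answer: -7728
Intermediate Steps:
G(I) = 8 - 8*I (G(I) = 8 + (I*(-2))*4 = 8 - 2*I*4 = 8 - 8*I)
(-144 + G(D(-3, 6)))*(X(7) + (-134 - 1*(-198))) = (-144 + (8 - 8*6))*((-15 - 1*7) + (-134 - 1*(-198))) = (-144 + (8 - 48))*((-15 - 7) + (-134 + 198)) = (-144 - 40)*(-22 + 64) = -184*42 = -7728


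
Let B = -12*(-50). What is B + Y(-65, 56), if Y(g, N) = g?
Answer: 535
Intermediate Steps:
B = 600
B + Y(-65, 56) = 600 - 65 = 535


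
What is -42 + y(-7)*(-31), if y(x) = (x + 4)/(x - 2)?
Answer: -157/3 ≈ -52.333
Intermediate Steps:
y(x) = (4 + x)/(-2 + x)
-42 + y(-7)*(-31) = -42 + ((4 - 7)/(-2 - 7))*(-31) = -42 + (-3/(-9))*(-31) = -42 - ⅑*(-3)*(-31) = -42 + (⅓)*(-31) = -42 - 31/3 = -157/3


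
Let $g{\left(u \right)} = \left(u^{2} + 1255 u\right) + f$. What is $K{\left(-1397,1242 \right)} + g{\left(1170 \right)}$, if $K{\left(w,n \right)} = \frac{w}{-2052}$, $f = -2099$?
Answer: $\frac{5817731249}{2052} \approx 2.8352 \cdot 10^{6}$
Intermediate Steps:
$K{\left(w,n \right)} = - \frac{w}{2052}$ ($K{\left(w,n \right)} = w \left(- \frac{1}{2052}\right) = - \frac{w}{2052}$)
$g{\left(u \right)} = -2099 + u^{2} + 1255 u$ ($g{\left(u \right)} = \left(u^{2} + 1255 u\right) - 2099 = -2099 + u^{2} + 1255 u$)
$K{\left(-1397,1242 \right)} + g{\left(1170 \right)} = \left(- \frac{1}{2052}\right) \left(-1397\right) + \left(-2099 + 1170^{2} + 1255 \cdot 1170\right) = \frac{1397}{2052} + \left(-2099 + 1368900 + 1468350\right) = \frac{1397}{2052} + 2835151 = \frac{5817731249}{2052}$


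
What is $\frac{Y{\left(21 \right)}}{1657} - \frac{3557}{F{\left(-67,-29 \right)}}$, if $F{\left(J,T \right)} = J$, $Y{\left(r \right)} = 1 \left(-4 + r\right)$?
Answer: $\frac{5895088}{111019} \approx 53.1$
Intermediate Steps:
$Y{\left(r \right)} = -4 + r$
$\frac{Y{\left(21 \right)}}{1657} - \frac{3557}{F{\left(-67,-29 \right)}} = \frac{-4 + 21}{1657} - \frac{3557}{-67} = 17 \cdot \frac{1}{1657} - - \frac{3557}{67} = \frac{17}{1657} + \frac{3557}{67} = \frac{5895088}{111019}$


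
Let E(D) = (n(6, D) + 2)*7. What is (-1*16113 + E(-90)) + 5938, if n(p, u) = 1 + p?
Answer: -10112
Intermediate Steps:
E(D) = 63 (E(D) = ((1 + 6) + 2)*7 = (7 + 2)*7 = 9*7 = 63)
(-1*16113 + E(-90)) + 5938 = (-1*16113 + 63) + 5938 = (-16113 + 63) + 5938 = -16050 + 5938 = -10112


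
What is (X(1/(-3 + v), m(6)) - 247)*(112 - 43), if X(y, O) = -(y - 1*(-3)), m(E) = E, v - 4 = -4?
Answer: -17227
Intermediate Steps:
v = 0 (v = 4 - 4 = 0)
X(y, O) = -3 - y (X(y, O) = -(y + 3) = -(3 + y) = -3 - y)
(X(1/(-3 + v), m(6)) - 247)*(112 - 43) = ((-3 - 1/(-3 + 0)) - 247)*(112 - 43) = ((-3 - 1/(-3)) - 247)*69 = ((-3 - 1*(-⅓)) - 247)*69 = ((-3 + ⅓) - 247)*69 = (-8/3 - 247)*69 = -749/3*69 = -17227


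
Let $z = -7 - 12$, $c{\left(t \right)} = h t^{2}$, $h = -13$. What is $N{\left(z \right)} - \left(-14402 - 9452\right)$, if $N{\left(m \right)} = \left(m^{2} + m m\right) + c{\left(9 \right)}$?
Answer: $23523$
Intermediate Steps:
$c{\left(t \right)} = - 13 t^{2}$
$z = -19$ ($z = -7 - 12 = -19$)
$N{\left(m \right)} = -1053 + 2 m^{2}$ ($N{\left(m \right)} = \left(m^{2} + m m\right) - 13 \cdot 9^{2} = \left(m^{2} + m^{2}\right) - 1053 = 2 m^{2} - 1053 = -1053 + 2 m^{2}$)
$N{\left(z \right)} - \left(-14402 - 9452\right) = \left(-1053 + 2 \left(-19\right)^{2}\right) - \left(-14402 - 9452\right) = \left(-1053 + 2 \cdot 361\right) - \left(-14402 - 9452\right) = \left(-1053 + 722\right) - -23854 = -331 + 23854 = 23523$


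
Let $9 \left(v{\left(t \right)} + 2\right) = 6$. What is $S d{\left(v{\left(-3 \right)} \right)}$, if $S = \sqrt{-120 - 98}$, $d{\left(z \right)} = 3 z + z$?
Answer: $- \frac{16 i \sqrt{218}}{3} \approx - 78.746 i$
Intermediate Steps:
$v{\left(t \right)} = - \frac{4}{3}$ ($v{\left(t \right)} = -2 + \frac{1}{9} \cdot 6 = -2 + \frac{2}{3} = - \frac{4}{3}$)
$d{\left(z \right)} = 4 z$
$S = i \sqrt{218}$ ($S = \sqrt{-120 - 98} = \sqrt{-218} = i \sqrt{218} \approx 14.765 i$)
$S d{\left(v{\left(-3 \right)} \right)} = i \sqrt{218} \cdot 4 \left(- \frac{4}{3}\right) = i \sqrt{218} \left(- \frac{16}{3}\right) = - \frac{16 i \sqrt{218}}{3}$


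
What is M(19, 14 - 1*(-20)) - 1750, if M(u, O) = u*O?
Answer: -1104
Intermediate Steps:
M(u, O) = O*u
M(19, 14 - 1*(-20)) - 1750 = (14 - 1*(-20))*19 - 1750 = (14 + 20)*19 - 1750 = 34*19 - 1750 = 646 - 1750 = -1104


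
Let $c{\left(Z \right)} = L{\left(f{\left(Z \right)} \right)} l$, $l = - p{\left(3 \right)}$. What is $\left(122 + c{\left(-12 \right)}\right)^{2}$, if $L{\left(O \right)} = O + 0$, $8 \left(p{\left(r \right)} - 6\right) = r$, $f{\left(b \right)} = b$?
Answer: $\frac{157609}{4} \approx 39402.0$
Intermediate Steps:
$p{\left(r \right)} = 6 + \frac{r}{8}$
$L{\left(O \right)} = O$
$l = - \frac{51}{8}$ ($l = - (6 + \frac{1}{8} \cdot 3) = - (6 + \frac{3}{8}) = \left(-1\right) \frac{51}{8} = - \frac{51}{8} \approx -6.375$)
$c{\left(Z \right)} = - \frac{51 Z}{8}$ ($c{\left(Z \right)} = Z \left(- \frac{51}{8}\right) = - \frac{51 Z}{8}$)
$\left(122 + c{\left(-12 \right)}\right)^{2} = \left(122 - - \frac{153}{2}\right)^{2} = \left(122 + \frac{153}{2}\right)^{2} = \left(\frac{397}{2}\right)^{2} = \frac{157609}{4}$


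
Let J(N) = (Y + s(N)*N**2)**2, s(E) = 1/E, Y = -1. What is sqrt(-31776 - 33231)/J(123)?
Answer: 3*I*sqrt(7223)/14884 ≈ 0.01713*I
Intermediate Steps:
s(E) = 1/E
J(N) = (-1 + N)**2 (J(N) = (-1 + N**2/N)**2 = (-1 + N)**2)
sqrt(-31776 - 33231)/J(123) = sqrt(-31776 - 33231)/((1 - 1*123)**2) = sqrt(-65007)/((1 - 123)**2) = (3*I*sqrt(7223))/((-122)**2) = (3*I*sqrt(7223))/14884 = (3*I*sqrt(7223))*(1/14884) = 3*I*sqrt(7223)/14884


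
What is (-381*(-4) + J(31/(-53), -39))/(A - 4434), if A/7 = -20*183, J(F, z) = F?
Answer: -80741/1592862 ≈ -0.050689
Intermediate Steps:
A = -25620 (A = 7*(-20*183) = 7*(-3660) = -25620)
(-381*(-4) + J(31/(-53), -39))/(A - 4434) = (-381*(-4) + 31/(-53))/(-25620 - 4434) = (1524 + 31*(-1/53))/(-30054) = (1524 - 31/53)*(-1/30054) = (80741/53)*(-1/30054) = -80741/1592862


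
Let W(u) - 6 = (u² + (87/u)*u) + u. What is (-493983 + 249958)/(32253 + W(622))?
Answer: -5675/9764 ≈ -0.58122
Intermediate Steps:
W(u) = 93 + u + u² (W(u) = 6 + ((u² + (87/u)*u) + u) = 6 + ((u² + 87) + u) = 6 + ((87 + u²) + u) = 6 + (87 + u + u²) = 93 + u + u²)
(-493983 + 249958)/(32253 + W(622)) = (-493983 + 249958)/(32253 + (93 + 622 + 622²)) = -244025/(32253 + (93 + 622 + 386884)) = -244025/(32253 + 387599) = -244025/419852 = -244025*1/419852 = -5675/9764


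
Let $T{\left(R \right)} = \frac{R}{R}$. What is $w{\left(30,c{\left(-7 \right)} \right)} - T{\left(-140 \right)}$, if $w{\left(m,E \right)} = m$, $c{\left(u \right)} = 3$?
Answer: $29$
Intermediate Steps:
$T{\left(R \right)} = 1$
$w{\left(30,c{\left(-7 \right)} \right)} - T{\left(-140 \right)} = 30 - 1 = 29$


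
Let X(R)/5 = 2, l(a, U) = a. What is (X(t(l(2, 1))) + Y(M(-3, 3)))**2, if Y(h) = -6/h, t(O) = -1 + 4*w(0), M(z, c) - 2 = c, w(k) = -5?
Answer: 1936/25 ≈ 77.440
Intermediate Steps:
M(z, c) = 2 + c
t(O) = -21 (t(O) = -1 + 4*(-5) = -1 - 20 = -21)
X(R) = 10 (X(R) = 5*2 = 10)
(X(t(l(2, 1))) + Y(M(-3, 3)))**2 = (10 - 6/(2 + 3))**2 = (10 - 6/5)**2 = (44/5)**2 = 1936/25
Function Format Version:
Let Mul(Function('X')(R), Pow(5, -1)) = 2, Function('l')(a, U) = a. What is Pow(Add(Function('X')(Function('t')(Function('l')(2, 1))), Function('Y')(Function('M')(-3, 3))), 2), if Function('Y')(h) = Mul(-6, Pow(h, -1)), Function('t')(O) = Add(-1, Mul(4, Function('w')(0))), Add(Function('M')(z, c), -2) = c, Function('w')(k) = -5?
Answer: Rational(1936, 25) ≈ 77.440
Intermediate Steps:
Function('M')(z, c) = Add(2, c)
Function('t')(O) = -21 (Function('t')(O) = Add(-1, Mul(4, -5)) = Add(-1, -20) = -21)
Function('X')(R) = 10 (Function('X')(R) = Mul(5, 2) = 10)
Pow(Add(Function('X')(Function('t')(Function('l')(2, 1))), Function('Y')(Function('M')(-3, 3))), 2) = Pow(Add(10, Mul(-6, Pow(Add(2, 3), -1))), 2) = Pow(Add(10, Mul(-6, Pow(5, -1))), 2) = Pow(Add(10, Mul(-6, Rational(1, 5))), 2) = Pow(Add(10, Rational(-6, 5)), 2) = Pow(Rational(44, 5), 2) = Rational(1936, 25)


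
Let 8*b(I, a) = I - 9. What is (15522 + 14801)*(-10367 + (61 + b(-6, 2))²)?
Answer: -13334812157/64 ≈ -2.0836e+8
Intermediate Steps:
b(I, a) = -9/8 + I/8 (b(I, a) = (I - 9)/8 = (-9 + I)/8 = -9/8 + I/8)
(15522 + 14801)*(-10367 + (61 + b(-6, 2))²) = (15522 + 14801)*(-10367 + (61 + (-9/8 + (⅛)*(-6)))²) = 30323*(-10367 + (61 + (-9/8 - ¾))²) = 30323*(-10367 + (61 - 15/8)²) = 30323*(-10367 + (473/8)²) = 30323*(-10367 + 223729/64) = 30323*(-439759/64) = -13334812157/64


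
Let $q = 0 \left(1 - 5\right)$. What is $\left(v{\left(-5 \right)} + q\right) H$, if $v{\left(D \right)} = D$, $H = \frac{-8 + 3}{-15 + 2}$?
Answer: $- \frac{25}{13} \approx -1.9231$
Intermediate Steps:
$H = \frac{5}{13}$ ($H = - \frac{5}{-13} = \left(-5\right) \left(- \frac{1}{13}\right) = \frac{5}{13} \approx 0.38462$)
$q = 0$ ($q = 0 \left(-4\right) = 0$)
$\left(v{\left(-5 \right)} + q\right) H = \left(-5 + 0\right) \frac{5}{13} = \left(-5\right) \frac{5}{13} = - \frac{25}{13}$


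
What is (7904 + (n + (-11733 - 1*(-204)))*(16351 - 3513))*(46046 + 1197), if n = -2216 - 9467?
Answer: -14077835367736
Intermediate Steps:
n = -11683
(7904 + (n + (-11733 - 1*(-204)))*(16351 - 3513))*(46046 + 1197) = (7904 + (-11683 + (-11733 - 1*(-204)))*(16351 - 3513))*(46046 + 1197) = (7904 + (-11683 + (-11733 + 204))*12838)*47243 = (7904 + (-11683 - 11529)*12838)*47243 = (7904 - 23212*12838)*47243 = (7904 - 297995656)*47243 = -297987752*47243 = -14077835367736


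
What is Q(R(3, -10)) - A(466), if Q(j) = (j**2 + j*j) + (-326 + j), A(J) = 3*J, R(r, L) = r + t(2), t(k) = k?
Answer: -1669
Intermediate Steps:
R(r, L) = 2 + r (R(r, L) = r + 2 = 2 + r)
Q(j) = -326 + j + 2*j**2 (Q(j) = (j**2 + j**2) + (-326 + j) = 2*j**2 + (-326 + j) = -326 + j + 2*j**2)
Q(R(3, -10)) - A(466) = (-326 + (2 + 3) + 2*(2 + 3)**2) - 3*466 = (-326 + 5 + 2*5**2) - 1*1398 = (-326 + 5 + 2*25) - 1398 = (-326 + 5 + 50) - 1398 = -271 - 1398 = -1669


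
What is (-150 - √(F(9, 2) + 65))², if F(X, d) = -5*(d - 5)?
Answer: 22580 + 1200*√5 ≈ 25263.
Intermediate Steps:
F(X, d) = 25 - 5*d (F(X, d) = -5*(-5 + d) = 25 - 5*d)
(-150 - √(F(9, 2) + 65))² = (-150 - √((25 - 5*2) + 65))² = (-150 - √((25 - 10) + 65))² = (-150 - √(15 + 65))² = (-150 - √80)² = (-150 - 4*√5)²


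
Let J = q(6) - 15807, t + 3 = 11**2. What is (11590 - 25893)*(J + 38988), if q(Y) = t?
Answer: -333245597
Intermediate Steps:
t = 118 (t = -3 + 11**2 = -3 + 121 = 118)
q(Y) = 118
J = -15689 (J = 118 - 15807 = -15689)
(11590 - 25893)*(J + 38988) = (11590 - 25893)*(-15689 + 38988) = -14303*23299 = -333245597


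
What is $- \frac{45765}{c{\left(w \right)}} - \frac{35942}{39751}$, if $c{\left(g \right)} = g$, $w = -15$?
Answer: $\frac{121244359}{39751} \approx 3050.1$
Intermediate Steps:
$- \frac{45765}{c{\left(w \right)}} - \frac{35942}{39751} = - \frac{45765}{-15} - \frac{35942}{39751} = \left(-45765\right) \left(- \frac{1}{15}\right) - \frac{35942}{39751} = 3051 - \frac{35942}{39751} = \frac{121244359}{39751}$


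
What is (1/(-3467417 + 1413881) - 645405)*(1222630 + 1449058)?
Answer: -442619353161372841/256692 ≈ -1.7243e+12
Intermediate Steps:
(1/(-3467417 + 1413881) - 645405)*(1222630 + 1449058) = (1/(-2053536) - 645405)*2671688 = (-1/2053536 - 645405)*2671688 = -1325362402081/2053536*2671688 = -442619353161372841/256692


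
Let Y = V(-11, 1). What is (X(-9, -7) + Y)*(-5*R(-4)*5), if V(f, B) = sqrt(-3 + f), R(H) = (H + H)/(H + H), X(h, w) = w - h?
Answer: -50 - 25*I*sqrt(14) ≈ -50.0 - 93.541*I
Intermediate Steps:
R(H) = 1 (R(H) = (2*H)/((2*H)) = (2*H)*(1/(2*H)) = 1)
Y = I*sqrt(14) (Y = sqrt(-3 - 11) = sqrt(-14) = I*sqrt(14) ≈ 3.7417*I)
(X(-9, -7) + Y)*(-5*R(-4)*5) = ((-7 - 1*(-9)) + I*sqrt(14))*(-5*1*5) = ((-7 + 9) + I*sqrt(14))*(-5*5) = (2 + I*sqrt(14))*(-25) = -50 - 25*I*sqrt(14)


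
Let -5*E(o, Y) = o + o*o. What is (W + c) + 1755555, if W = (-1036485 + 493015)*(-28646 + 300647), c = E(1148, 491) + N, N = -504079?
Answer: -739116979022/5 ≈ -1.4782e+11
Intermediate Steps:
E(o, Y) = -o/5 - o²/5 (E(o, Y) = -(o + o*o)/5 = -(o + o²)/5 = -o/5 - o²/5)
c = -3839447/5 (c = -⅕*1148*(1 + 1148) - 504079 = -⅕*1148*1149 - 504079 = -1319052/5 - 504079 = -3839447/5 ≈ -7.6789e+5)
W = -147824383470 (W = -543470*272001 = -147824383470)
(W + c) + 1755555 = (-147824383470 - 3839447/5) + 1755555 = -739125756797/5 + 1755555 = -739116979022/5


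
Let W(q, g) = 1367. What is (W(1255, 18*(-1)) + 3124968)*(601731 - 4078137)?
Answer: -10868409752010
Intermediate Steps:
(W(1255, 18*(-1)) + 3124968)*(601731 - 4078137) = (1367 + 3124968)*(601731 - 4078137) = 3126335*(-3476406) = -10868409752010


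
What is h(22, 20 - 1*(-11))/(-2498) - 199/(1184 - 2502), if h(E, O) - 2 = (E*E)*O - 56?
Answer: -9603499/1646182 ≈ -5.8338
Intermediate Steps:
h(E, O) = -54 + O*E² (h(E, O) = 2 + ((E*E)*O - 56) = 2 + (E²*O - 56) = 2 + (O*E² - 56) = 2 + (-56 + O*E²) = -54 + O*E²)
h(22, 20 - 1*(-11))/(-2498) - 199/(1184 - 2502) = (-54 + (20 - 1*(-11))*22²)/(-2498) - 199/(1184 - 2502) = (-54 + (20 + 11)*484)*(-1/2498) - 199/(-1318) = (-54 + 31*484)*(-1/2498) - 199*(-1/1318) = (-54 + 15004)*(-1/2498) + 199/1318 = 14950*(-1/2498) + 199/1318 = -7475/1249 + 199/1318 = -9603499/1646182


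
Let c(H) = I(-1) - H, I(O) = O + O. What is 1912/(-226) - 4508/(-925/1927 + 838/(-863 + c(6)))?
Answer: 852678334512/273516613 ≈ 3117.5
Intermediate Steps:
I(O) = 2*O
c(H) = -2 - H (c(H) = 2*(-1) - H = -2 - H)
1912/(-226) - 4508/(-925/1927 + 838/(-863 + c(6))) = 1912/(-226) - 4508/(-925/1927 + 838/(-863 + (-2 - 1*6))) = 1912*(-1/226) - 4508/(-925*1/1927 + 838/(-863 + (-2 - 6))) = -956/113 - 4508/(-925/1927 + 838/(-863 - 8)) = -956/113 - 4508/(-925/1927 + 838/(-871)) = -956/113 - 4508/(-925/1927 + 838*(-1/871)) = -956/113 - 4508/(-925/1927 - 838/871) = -956/113 - 4508/(-2420501/1678417) = -956/113 - 4508*(-1678417/2420501) = -956/113 + 7566303836/2420501 = 852678334512/273516613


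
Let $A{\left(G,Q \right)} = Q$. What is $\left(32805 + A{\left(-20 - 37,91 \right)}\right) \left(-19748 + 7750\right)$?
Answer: $-394686208$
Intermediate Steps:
$\left(32805 + A{\left(-20 - 37,91 \right)}\right) \left(-19748 + 7750\right) = \left(32805 + 91\right) \left(-19748 + 7750\right) = 32896 \left(-11998\right) = -394686208$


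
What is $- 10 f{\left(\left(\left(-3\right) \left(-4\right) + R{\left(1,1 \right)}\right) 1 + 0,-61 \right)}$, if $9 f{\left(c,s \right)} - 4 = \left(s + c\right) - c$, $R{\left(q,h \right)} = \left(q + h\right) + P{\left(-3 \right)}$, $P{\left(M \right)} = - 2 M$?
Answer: $\frac{190}{3} \approx 63.333$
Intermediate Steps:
$R{\left(q,h \right)} = 6 + h + q$ ($R{\left(q,h \right)} = \left(q + h\right) - -6 = \left(h + q\right) + 6 = 6 + h + q$)
$f{\left(c,s \right)} = \frac{4}{9} + \frac{s}{9}$ ($f{\left(c,s \right)} = \frac{4}{9} + \frac{\left(s + c\right) - c}{9} = \frac{4}{9} + \frac{\left(c + s\right) - c}{9} = \frac{4}{9} + \frac{s}{9}$)
$- 10 f{\left(\left(\left(-3\right) \left(-4\right) + R{\left(1,1 \right)}\right) 1 + 0,-61 \right)} = - 10 \left(\frac{4}{9} + \frac{1}{9} \left(-61\right)\right) = - 10 \left(\frac{4}{9} - \frac{61}{9}\right) = \left(-10\right) \left(- \frac{19}{3}\right) = \frac{190}{3}$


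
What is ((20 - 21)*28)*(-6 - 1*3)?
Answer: 252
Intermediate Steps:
((20 - 21)*28)*(-6 - 1*3) = (-1*28)*(-6 - 3) = -28*(-9) = 252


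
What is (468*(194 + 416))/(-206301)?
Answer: -95160/68767 ≈ -1.3838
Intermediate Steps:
(468*(194 + 416))/(-206301) = (468*610)*(-1/206301) = 285480*(-1/206301) = -95160/68767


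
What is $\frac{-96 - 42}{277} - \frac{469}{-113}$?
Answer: $\frac{114319}{31301} \approx 3.6522$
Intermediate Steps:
$\frac{-96 - 42}{277} - \frac{469}{-113} = \left(-96 - 42\right) \frac{1}{277} - - \frac{469}{113} = \left(-138\right) \frac{1}{277} + \frac{469}{113} = - \frac{138}{277} + \frac{469}{113} = \frac{114319}{31301}$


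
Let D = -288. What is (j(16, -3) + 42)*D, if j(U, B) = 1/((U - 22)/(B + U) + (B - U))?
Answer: -3056544/253 ≈ -12081.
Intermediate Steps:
j(U, B) = 1/(B - U + (-22 + U)/(B + U)) (j(U, B) = 1/((-22 + U)/(B + U) + (B - U)) = 1/(B - U + (-22 + U)/(B + U)))
(j(16, -3) + 42)*D = ((-3 + 16)/(-22 + 16 + (-3)**2 - 1*16**2) + 42)*(-288) = (13/(-22 + 16 + 9 - 1*256) + 42)*(-288) = (13/(-22 + 16 + 9 - 256) + 42)*(-288) = (13/(-253) + 42)*(-288) = (-1/253*13 + 42)*(-288) = (-13/253 + 42)*(-288) = (10613/253)*(-288) = -3056544/253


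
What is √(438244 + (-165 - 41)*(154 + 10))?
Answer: 6*√11235 ≈ 635.97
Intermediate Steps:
√(438244 + (-165 - 41)*(154 + 10)) = √(438244 - 206*164) = √(438244 - 33784) = √404460 = 6*√11235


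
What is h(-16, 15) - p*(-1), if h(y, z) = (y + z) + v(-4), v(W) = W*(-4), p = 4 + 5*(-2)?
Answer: 9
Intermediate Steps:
p = -6 (p = 4 - 10 = -6)
v(W) = -4*W
h(y, z) = 16 + y + z (h(y, z) = (y + z) - 4*(-4) = (y + z) + 16 = 16 + y + z)
h(-16, 15) - p*(-1) = (16 - 16 + 15) - (-6*(-1)) = 15 - 6 = 9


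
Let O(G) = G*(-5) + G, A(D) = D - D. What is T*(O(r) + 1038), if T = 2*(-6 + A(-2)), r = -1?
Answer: -12504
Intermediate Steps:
A(D) = 0
O(G) = -4*G (O(G) = -5*G + G = -4*G)
T = -12 (T = 2*(-6 + 0) = 2*(-6) = -12)
T*(O(r) + 1038) = -12*(-4*(-1) + 1038) = -12*(4 + 1038) = -12*1042 = -12504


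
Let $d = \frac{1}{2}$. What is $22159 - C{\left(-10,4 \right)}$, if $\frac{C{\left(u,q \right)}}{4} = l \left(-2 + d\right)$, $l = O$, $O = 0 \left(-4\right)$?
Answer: $22159$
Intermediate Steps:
$O = 0$
$d = \frac{1}{2} \approx 0.5$
$l = 0$
$C{\left(u,q \right)} = 0$ ($C{\left(u,q \right)} = 4 \cdot 0 \left(-2 + \frac{1}{2}\right) = 4 \cdot 0 \left(- \frac{3}{2}\right) = 4 \cdot 0 = 0$)
$22159 - C{\left(-10,4 \right)} = 22159 - 0 = 22159 + 0 = 22159$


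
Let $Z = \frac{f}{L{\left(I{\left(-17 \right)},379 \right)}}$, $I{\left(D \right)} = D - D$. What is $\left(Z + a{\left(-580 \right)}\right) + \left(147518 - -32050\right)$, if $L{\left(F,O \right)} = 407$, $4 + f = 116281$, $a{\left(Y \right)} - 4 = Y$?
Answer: $\frac{72966021}{407} \approx 1.7928 \cdot 10^{5}$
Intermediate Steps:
$a{\left(Y \right)} = 4 + Y$
$I{\left(D \right)} = 0$
$f = 116277$ ($f = -4 + 116281 = 116277$)
$Z = \frac{116277}{407} \approx 285.69$
$\left(Z + a{\left(-580 \right)}\right) + \left(147518 - -32050\right) = \left(\frac{116277}{407} + \left(4 - 580\right)\right) + \left(147518 - -32050\right) = \left(\frac{116277}{407} - 576\right) + \left(147518 + 32050\right) = - \frac{118155}{407} + 179568 = \frac{72966021}{407}$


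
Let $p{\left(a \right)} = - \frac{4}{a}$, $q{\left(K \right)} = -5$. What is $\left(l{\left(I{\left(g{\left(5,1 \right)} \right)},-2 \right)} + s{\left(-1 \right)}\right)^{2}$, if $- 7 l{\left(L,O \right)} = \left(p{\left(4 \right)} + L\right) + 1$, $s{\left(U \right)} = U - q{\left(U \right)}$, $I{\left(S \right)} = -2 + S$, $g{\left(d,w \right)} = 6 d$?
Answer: $0$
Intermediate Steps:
$s{\left(U \right)} = 5 + U$ ($s{\left(U \right)} = U - -5 = U + 5 = 5 + U$)
$l{\left(L,O \right)} = - \frac{L}{7}$ ($l{\left(L,O \right)} = - \frac{\left(- \frac{4}{4} + L\right) + 1}{7} = - \frac{\left(\left(-4\right) \frac{1}{4} + L\right) + 1}{7} = - \frac{\left(-1 + L\right) + 1}{7} = - \frac{L}{7}$)
$\left(l{\left(I{\left(g{\left(5,1 \right)} \right)},-2 \right)} + s{\left(-1 \right)}\right)^{2} = \left(- \frac{-2 + 6 \cdot 5}{7} + \left(5 - 1\right)\right)^{2} = \left(- \frac{-2 + 30}{7} + 4\right)^{2} = \left(\left(- \frac{1}{7}\right) 28 + 4\right)^{2} = \left(-4 + 4\right)^{2} = 0^{2} = 0$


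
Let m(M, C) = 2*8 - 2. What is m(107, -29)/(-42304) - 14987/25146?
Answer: -158590523/265944096 ≈ -0.59633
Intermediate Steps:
m(M, C) = 14 (m(M, C) = 16 - 2 = 14)
m(107, -29)/(-42304) - 14987/25146 = 14/(-42304) - 14987/25146 = 14*(-1/42304) - 14987*1/25146 = -7/21152 - 14987/25146 = -158590523/265944096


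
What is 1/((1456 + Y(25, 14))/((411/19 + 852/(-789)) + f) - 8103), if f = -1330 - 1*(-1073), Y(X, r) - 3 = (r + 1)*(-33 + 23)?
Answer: -107412/870954079 ≈ -0.00012333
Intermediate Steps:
Y(X, r) = -7 - 10*r (Y(X, r) = 3 + (r + 1)*(-33 + 23) = 3 + (1 + r)*(-10) = 3 + (-10 - 10*r) = -7 - 10*r)
f = -257 (f = -1330 + 1073 = -257)
1/((1456 + Y(25, 14))/((411/19 + 852/(-789)) + f) - 8103) = 1/((1456 + (-7 - 10*14))/((411/19 + 852/(-789)) - 257) - 8103) = 1/((1456 + (-7 - 140))/((411*(1/19) + 852*(-1/789)) - 257) - 8103) = 1/((1456 - 147)/((411/19 - 284/263) - 257) - 8103) = 1/(1309/(102697/4997 - 257) - 8103) = 1/(1309/(-1181532/4997) - 8103) = 1/(1309*(-4997/1181532) - 8103) = 1/(-594643/107412 - 8103) = 1/(-870954079/107412) = -107412/870954079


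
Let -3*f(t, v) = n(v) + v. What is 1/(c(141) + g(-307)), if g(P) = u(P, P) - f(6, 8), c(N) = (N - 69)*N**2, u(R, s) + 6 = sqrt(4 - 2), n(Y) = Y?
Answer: 6441441/9220480479209 - 9*sqrt(2)/18440960958418 ≈ 6.9860e-7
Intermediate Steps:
u(R, s) = -6 + sqrt(2) (u(R, s) = -6 + sqrt(4 - 2) = -6 + sqrt(2))
c(N) = N**2*(-69 + N) (c(N) = (-69 + N)*N**2 = N**2*(-69 + N))
f(t, v) = -2*v/3 (f(t, v) = -(v + v)/3 = -2*v/3)
g(P) = -2/3 + sqrt(2) (g(P) = (-6 + sqrt(2)) - (-2)*8/3 = (-6 + sqrt(2)) - 1*(-16/3) = (-6 + sqrt(2)) + 16/3 = -2/3 + sqrt(2))
1/(c(141) + g(-307)) = 1/(141**2*(-69 + 141) + (-2/3 + sqrt(2))) = 1/(19881*72 + (-2/3 + sqrt(2))) = 1/(1431432 + (-2/3 + sqrt(2))) = 1/(4294294/3 + sqrt(2))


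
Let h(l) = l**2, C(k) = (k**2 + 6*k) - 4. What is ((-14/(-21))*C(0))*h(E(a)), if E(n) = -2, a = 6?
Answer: -32/3 ≈ -10.667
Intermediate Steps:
C(k) = -4 + k**2 + 6*k
((-14/(-21))*C(0))*h(E(a)) = ((-14/(-21))*(-4 + 0**2 + 6*0))*(-2)**2 = ((-14*(-1/21))*(-4 + 0 + 0))*4 = ((2/3)*(-4))*4 = -8/3*4 = -32/3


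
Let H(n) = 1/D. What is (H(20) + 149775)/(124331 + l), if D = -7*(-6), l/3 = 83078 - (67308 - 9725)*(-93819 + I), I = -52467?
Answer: 6290551/1061387618718 ≈ 5.9267e-6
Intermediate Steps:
l = 25271009448 (l = 3*(83078 - (67308 - 9725)*(-93819 - 52467)) = 3*(83078 - 57583*(-146286)) = 3*(83078 - 1*(-8423586738)) = 3*(83078 + 8423586738) = 3*8423669816 = 25271009448)
D = 42
H(n) = 1/42
(H(20) + 149775)/(124331 + l) = (1/42 + 149775)/(124331 + 25271009448) = (6290551/42)/25271133779 = (6290551/42)*(1/25271133779) = 6290551/1061387618718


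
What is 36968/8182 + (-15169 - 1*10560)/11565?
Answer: 108510121/47312415 ≈ 2.2935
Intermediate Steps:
36968/8182 + (-15169 - 1*10560)/11565 = 36968*(1/8182) + (-15169 - 10560)*(1/11565) = 18484/4091 - 25729*1/11565 = 18484/4091 - 25729/11565 = 108510121/47312415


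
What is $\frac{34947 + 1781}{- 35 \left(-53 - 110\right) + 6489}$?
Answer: $\frac{18364}{6097} \approx 3.012$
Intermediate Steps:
$\frac{34947 + 1781}{- 35 \left(-53 - 110\right) + 6489} = \frac{36728}{\left(-35\right) \left(-163\right) + 6489} = \frac{36728}{5705 + 6489} = \frac{36728}{12194} = 36728 \cdot \frac{1}{12194} = \frac{18364}{6097}$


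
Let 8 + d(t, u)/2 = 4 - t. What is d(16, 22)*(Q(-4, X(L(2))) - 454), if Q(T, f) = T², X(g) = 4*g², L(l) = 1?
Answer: 17520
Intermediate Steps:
d(t, u) = -8 - 2*t (d(t, u) = -16 + 2*(4 - t) = -16 + (8 - 2*t) = -8 - 2*t)
d(16, 22)*(Q(-4, X(L(2))) - 454) = (-8 - 2*16)*((-4)² - 454) = (-8 - 32)*(16 - 454) = -40*(-438) = 17520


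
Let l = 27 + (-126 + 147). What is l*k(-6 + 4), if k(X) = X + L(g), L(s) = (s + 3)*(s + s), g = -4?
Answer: 288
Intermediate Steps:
L(s) = 2*s*(3 + s) (L(s) = (3 + s)*(2*s) = 2*s*(3 + s))
k(X) = 8 + X (k(X) = X + 2*(-4)*(3 - 4) = X + 2*(-4)*(-1) = X + 8 = 8 + X)
l = 48 (l = 27 + 21 = 48)
l*k(-6 + 4) = 48*(8 + (-6 + 4)) = 48*(8 - 2) = 48*6 = 288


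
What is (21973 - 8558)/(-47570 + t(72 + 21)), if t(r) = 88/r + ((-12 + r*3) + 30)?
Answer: -1247595/4396301 ≈ -0.28378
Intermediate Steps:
t(r) = 18 + 3*r + 88/r (t(r) = 88/r + ((-12 + 3*r) + 30) = 88/r + (18 + 3*r) = 18 + 3*r + 88/r)
(21973 - 8558)/(-47570 + t(72 + 21)) = (21973 - 8558)/(-47570 + (18 + 3*(72 + 21) + 88/(72 + 21))) = 13415/(-47570 + (18 + 3*93 + 88/93)) = 13415/(-47570 + (18 + 279 + 88*(1/93))) = 13415/(-47570 + (18 + 279 + 88/93)) = 13415/(-47570 + 27709/93) = 13415/(-4396301/93) = 13415*(-93/4396301) = -1247595/4396301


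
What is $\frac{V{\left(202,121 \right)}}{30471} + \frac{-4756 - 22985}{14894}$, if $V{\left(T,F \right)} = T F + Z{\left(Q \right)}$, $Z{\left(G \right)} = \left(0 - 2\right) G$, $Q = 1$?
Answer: $- \frac{481286651}{453835074} \approx -1.0605$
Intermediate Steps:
$Z{\left(G \right)} = - 2 G$
$V{\left(T,F \right)} = -2 + F T$ ($V{\left(T,F \right)} = T F - 2 = F T - 2 = -2 + F T$)
$\frac{V{\left(202,121 \right)}}{30471} + \frac{-4756 - 22985}{14894} = \frac{-2 + 121 \cdot 202}{30471} + \frac{-4756 - 22985}{14894} = \left(-2 + 24442\right) \frac{1}{30471} + \left(-4756 - 22985\right) \frac{1}{14894} = 24440 \cdot \frac{1}{30471} - \frac{27741}{14894} = \frac{24440}{30471} - \frac{27741}{14894} = - \frac{481286651}{453835074}$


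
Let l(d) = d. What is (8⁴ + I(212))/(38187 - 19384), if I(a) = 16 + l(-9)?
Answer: 4103/18803 ≈ 0.21821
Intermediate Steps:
I(a) = 7 (I(a) = 16 - 9 = 7)
(8⁴ + I(212))/(38187 - 19384) = (8⁴ + 7)/(38187 - 19384) = (4096 + 7)/18803 = 4103*(1/18803) = 4103/18803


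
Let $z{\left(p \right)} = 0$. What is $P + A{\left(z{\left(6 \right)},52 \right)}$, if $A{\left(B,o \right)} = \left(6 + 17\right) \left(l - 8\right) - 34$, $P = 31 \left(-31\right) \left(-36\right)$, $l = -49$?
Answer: $33251$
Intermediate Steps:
$P = 34596$ ($P = \left(-961\right) \left(-36\right) = 34596$)
$A{\left(B,o \right)} = -1345$ ($A{\left(B,o \right)} = \left(6 + 17\right) \left(-49 - 8\right) - 34 = 23 \left(-57\right) - 34 = -1311 - 34 = -1345$)
$P + A{\left(z{\left(6 \right)},52 \right)} = 34596 - 1345 = 33251$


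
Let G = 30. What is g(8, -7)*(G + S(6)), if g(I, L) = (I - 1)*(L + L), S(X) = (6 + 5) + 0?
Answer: -4018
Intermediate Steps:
S(X) = 11 (S(X) = 11 + 0 = 11)
g(I, L) = 2*L*(-1 + I) (g(I, L) = (-1 + I)*(2*L) = 2*L*(-1 + I))
g(8, -7)*(G + S(6)) = (2*(-7)*(-1 + 8))*(30 + 11) = (2*(-7)*7)*41 = -98*41 = -4018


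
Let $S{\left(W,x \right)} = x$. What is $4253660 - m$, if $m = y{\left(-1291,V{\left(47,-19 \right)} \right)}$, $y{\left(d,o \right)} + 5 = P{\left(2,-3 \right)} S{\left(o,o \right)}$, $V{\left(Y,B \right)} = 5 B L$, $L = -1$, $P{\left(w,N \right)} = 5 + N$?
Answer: $4253475$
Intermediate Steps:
$V{\left(Y,B \right)} = - 5 B$ ($V{\left(Y,B \right)} = 5 B \left(-1\right) = - 5 B$)
$y{\left(d,o \right)} = -5 + 2 o$ ($y{\left(d,o \right)} = -5 + \left(5 - 3\right) o = -5 + 2 o$)
$m = 185$ ($m = -5 + 2 \left(\left(-5\right) \left(-19\right)\right) = -5 + 2 \cdot 95 = -5 + 190 = 185$)
$4253660 - m = 4253660 - 185 = 4253475$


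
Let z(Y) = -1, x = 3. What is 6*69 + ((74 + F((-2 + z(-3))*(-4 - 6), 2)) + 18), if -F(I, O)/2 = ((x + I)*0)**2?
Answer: 506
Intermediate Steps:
F(I, O) = 0 (F(I, O) = -2*((3 + I)*0)**2 = -2*0**2 = -2*0 = 0)
6*69 + ((74 + F((-2 + z(-3))*(-4 - 6), 2)) + 18) = 6*69 + ((74 + 0) + 18) = 414 + (74 + 18) = 414 + 92 = 506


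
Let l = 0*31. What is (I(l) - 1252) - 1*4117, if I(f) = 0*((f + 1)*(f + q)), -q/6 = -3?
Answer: -5369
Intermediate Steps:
q = 18 (q = -6*(-3) = 18)
l = 0
I(f) = 0 (I(f) = 0*((f + 1)*(f + 18)) = 0*((1 + f)*(18 + f)) = 0)
(I(l) - 1252) - 1*4117 = (0 - 1252) - 1*4117 = -1252 - 4117 = -5369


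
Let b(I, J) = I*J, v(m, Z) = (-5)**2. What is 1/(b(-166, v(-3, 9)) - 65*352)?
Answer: -1/27030 ≈ -3.6996e-5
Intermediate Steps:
v(m, Z) = 25
1/(b(-166, v(-3, 9)) - 65*352) = 1/(-166*25 - 65*352) = 1/(-4150 - 22880) = 1/(-27030) = -1/27030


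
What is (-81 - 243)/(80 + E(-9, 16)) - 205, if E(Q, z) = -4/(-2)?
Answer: -8567/41 ≈ -208.95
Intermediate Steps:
E(Q, z) = 2 (E(Q, z) = -4*(-½) = 2)
(-81 - 243)/(80 + E(-9, 16)) - 205 = (-81 - 243)/(80 + 2) - 205 = -324/82 - 205 = -324*1/82 - 205 = -162/41 - 205 = -8567/41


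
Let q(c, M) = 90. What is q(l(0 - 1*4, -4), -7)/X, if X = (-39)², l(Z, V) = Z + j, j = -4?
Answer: 10/169 ≈ 0.059172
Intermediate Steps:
l(Z, V) = -4 + Z (l(Z, V) = Z - 4 = -4 + Z)
X = 1521
q(l(0 - 1*4, -4), -7)/X = 90/1521 = 90*(1/1521) = 10/169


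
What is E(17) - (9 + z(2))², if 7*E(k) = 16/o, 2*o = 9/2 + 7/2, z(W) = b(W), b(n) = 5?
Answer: -1368/7 ≈ -195.43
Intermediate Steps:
z(W) = 5
o = 4 (o = (9/2 + 7/2)/2 = (½)*8 = 4)
E(k) = 4/7 (E(k) = (16/4)/7 = (16*(¼))/7 = (⅐)*4 = 4/7)
E(17) - (9 + z(2))² = 4/7 - (9 + 5)² = 4/7 - 1*14² = 4/7 - 1*196 = 4/7 - 196 = -1368/7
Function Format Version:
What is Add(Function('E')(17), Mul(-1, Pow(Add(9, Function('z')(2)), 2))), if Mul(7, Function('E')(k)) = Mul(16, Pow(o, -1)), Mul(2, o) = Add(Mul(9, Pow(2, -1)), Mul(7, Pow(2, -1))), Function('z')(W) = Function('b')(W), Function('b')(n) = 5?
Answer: Rational(-1368, 7) ≈ -195.43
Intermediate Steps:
Function('z')(W) = 5
o = 4 (o = Mul(Rational(1, 2), Add(Mul(9, Pow(2, -1)), Mul(7, Pow(2, -1)))) = Mul(Rational(1, 2), Add(Mul(9, Rational(1, 2)), Mul(7, Rational(1, 2)))) = Mul(Rational(1, 2), Add(Rational(9, 2), Rational(7, 2))) = Mul(Rational(1, 2), 8) = 4)
Function('E')(k) = Rational(4, 7) (Function('E')(k) = Mul(Rational(1, 7), Mul(16, Pow(4, -1))) = Mul(Rational(1, 7), Mul(16, Rational(1, 4))) = Mul(Rational(1, 7), 4) = Rational(4, 7))
Add(Function('E')(17), Mul(-1, Pow(Add(9, Function('z')(2)), 2))) = Add(Rational(4, 7), Mul(-1, Pow(Add(9, 5), 2))) = Add(Rational(4, 7), Mul(-1, Pow(14, 2))) = Add(Rational(4, 7), Mul(-1, 196)) = Add(Rational(4, 7), -196) = Rational(-1368, 7)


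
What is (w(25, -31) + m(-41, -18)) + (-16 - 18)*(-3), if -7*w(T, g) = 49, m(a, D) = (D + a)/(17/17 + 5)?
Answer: 511/6 ≈ 85.167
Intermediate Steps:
m(a, D) = D/6 + a/6 (m(a, D) = (D + a)/(17*(1/17) + 5) = (D + a)/(1 + 5) = (D + a)/6 = (D + a)*(1/6) = D/6 + a/6)
w(T, g) = -7 (w(T, g) = -1/7*49 = -7)
(w(25, -31) + m(-41, -18)) + (-16 - 18)*(-3) = (-7 + ((1/6)*(-18) + (1/6)*(-41))) + (-16 - 18)*(-3) = (-7 + (-3 - 41/6)) - 34*(-3) = (-7 - 59/6) + 102 = -101/6 + 102 = 511/6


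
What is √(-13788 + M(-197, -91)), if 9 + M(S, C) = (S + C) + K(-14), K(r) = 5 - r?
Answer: I*√14066 ≈ 118.6*I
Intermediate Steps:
M(S, C) = 10 + C + S (M(S, C) = -9 + ((S + C) + (5 - 1*(-14))) = -9 + ((C + S) + (5 + 14)) = -9 + ((C + S) + 19) = -9 + (19 + C + S) = 10 + C + S)
√(-13788 + M(-197, -91)) = √(-13788 + (10 - 91 - 197)) = √(-13788 - 278) = √(-14066) = I*√14066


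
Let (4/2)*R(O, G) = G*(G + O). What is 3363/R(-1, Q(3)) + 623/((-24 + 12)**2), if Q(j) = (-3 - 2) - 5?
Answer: 518537/7920 ≈ 65.472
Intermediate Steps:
Q(j) = -10 (Q(j) = -5 - 5 = -10)
R(O, G) = G*(G + O)/2 (R(O, G) = (G*(G + O))/2 = G*(G + O)/2)
3363/R(-1, Q(3)) + 623/((-24 + 12)**2) = 3363/(((1/2)*(-10)*(-10 - 1))) + 623/((-24 + 12)**2) = 3363/(((1/2)*(-10)*(-11))) + 623/((-12)**2) = 3363/55 + 623/144 = 518537/7920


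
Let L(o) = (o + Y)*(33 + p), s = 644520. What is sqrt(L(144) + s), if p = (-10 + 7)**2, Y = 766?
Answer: 6*sqrt(18965) ≈ 826.28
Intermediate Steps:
p = 9 (p = (-3)**2 = 9)
L(o) = 32172 + 42*o (L(o) = (o + 766)*(33 + 9) = (766 + o)*42 = 32172 + 42*o)
sqrt(L(144) + s) = sqrt((32172 + 42*144) + 644520) = sqrt((32172 + 6048) + 644520) = sqrt(38220 + 644520) = sqrt(682740) = 6*sqrt(18965)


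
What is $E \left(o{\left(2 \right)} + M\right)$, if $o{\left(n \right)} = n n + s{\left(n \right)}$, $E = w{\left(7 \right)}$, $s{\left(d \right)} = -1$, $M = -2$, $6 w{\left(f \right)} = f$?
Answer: $\frac{7}{6} \approx 1.1667$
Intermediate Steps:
$w{\left(f \right)} = \frac{f}{6}$
$E = \frac{7}{6}$ ($E = \frac{1}{6} \cdot 7 = \frac{7}{6} \approx 1.1667$)
$o{\left(n \right)} = -1 + n^{2}$ ($o{\left(n \right)} = n n - 1 = n^{2} - 1 = -1 + n^{2}$)
$E \left(o{\left(2 \right)} + M\right) = \frac{7 \left(\left(-1 + 2^{2}\right) - 2\right)}{6} = \frac{7 \left(\left(-1 + 4\right) - 2\right)}{6} = \frac{7 \left(3 - 2\right)}{6} = \frac{7}{6} \cdot 1 = \frac{7}{6}$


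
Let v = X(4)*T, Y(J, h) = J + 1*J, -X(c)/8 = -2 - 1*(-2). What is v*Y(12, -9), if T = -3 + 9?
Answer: 0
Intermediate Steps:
X(c) = 0 (X(c) = -8*(-2 - 1*(-2)) = -8*(-2 + 2) = -8*0 = 0)
T = 6
Y(J, h) = 2*J (Y(J, h) = J + J = 2*J)
v = 0 (v = 0*6 = 0)
v*Y(12, -9) = 0*(2*12) = 0*24 = 0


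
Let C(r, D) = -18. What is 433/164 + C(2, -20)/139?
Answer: 57235/22796 ≈ 2.5107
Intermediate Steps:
433/164 + C(2, -20)/139 = 433/164 - 18/139 = 57235/22796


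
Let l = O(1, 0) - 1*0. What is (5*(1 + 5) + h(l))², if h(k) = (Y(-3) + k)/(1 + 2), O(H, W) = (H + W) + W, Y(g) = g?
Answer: 7744/9 ≈ 860.44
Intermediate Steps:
O(H, W) = H + 2*W
l = 1 (l = (1 + 2*0) - 1*0 = (1 + 0) + 0 = 1 + 0 = 1)
h(k) = -1 + k/3 (h(k) = (-3 + k)/(1 + 2) = (-3 + k)/3 = (-3 + k)*(⅓) = -1 + k/3)
(5*(1 + 5) + h(l))² = (5*(1 + 5) + (-1 + (⅓)*1))² = (5*6 + (-1 + ⅓))² = (30 - ⅔)² = (88/3)² = 7744/9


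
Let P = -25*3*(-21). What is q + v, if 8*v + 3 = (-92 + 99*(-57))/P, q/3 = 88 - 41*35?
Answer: -2546353/630 ≈ -4041.8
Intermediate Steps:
q = -4041 (q = 3*(88 - 41*35) = 3*(88 - 1435) = 3*(-1347) = -4041)
P = 1575 (P = -75*(-21) = 1575)
v = -523/630 (v = -3/8 + ((-92 + 99*(-57))/1575)/8 = -3/8 + ((-92 - 5643)*(1/1575))/8 = -3/8 + (-5735*1/1575)/8 = -3/8 + (⅛)*(-1147/315) = -3/8 - 1147/2520 = -523/630 ≈ -0.83016)
q + v = -4041 - 523/630 = -2546353/630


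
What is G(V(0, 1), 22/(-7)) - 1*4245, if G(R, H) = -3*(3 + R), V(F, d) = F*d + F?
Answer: -4254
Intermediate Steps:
V(F, d) = F + F*d
G(R, H) = -9 - 3*R
G(V(0, 1), 22/(-7)) - 1*4245 = (-9 - 0*(1 + 1)) - 1*4245 = (-9 - 0*2) - 4245 = (-9 - 3*0) - 4245 = (-9 + 0) - 4245 = -9 - 4245 = -4254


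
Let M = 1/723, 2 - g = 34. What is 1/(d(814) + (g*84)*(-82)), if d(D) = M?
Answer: 723/159360769 ≈ 4.5369e-6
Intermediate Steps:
g = -32 (g = 2 - 1*34 = 2 - 34 = -32)
M = 1/723 ≈ 0.0013831
d(D) = 1/723
1/(d(814) + (g*84)*(-82)) = 1/(1/723 - 32*84*(-82)) = 1/(1/723 - 2688*(-82)) = 1/(1/723 + 220416) = 1/(159360769/723) = 723/159360769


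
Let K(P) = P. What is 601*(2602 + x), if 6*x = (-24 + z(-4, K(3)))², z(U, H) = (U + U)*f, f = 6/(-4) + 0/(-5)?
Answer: 1578226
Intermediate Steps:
f = -3/2 (f = 6*(-¼) + 0*(-⅕) = -3/2 + 0 = -3/2 ≈ -1.5000)
z(U, H) = -3*U (z(U, H) = (U + U)*(-3/2) = (2*U)*(-3/2) = -3*U)
x = 24 (x = (-24 - 3*(-4))²/6 = (-24 + 12)²/6 = (⅙)*(-12)² = (⅙)*144 = 24)
601*(2602 + x) = 601*(2602 + 24) = 601*2626 = 1578226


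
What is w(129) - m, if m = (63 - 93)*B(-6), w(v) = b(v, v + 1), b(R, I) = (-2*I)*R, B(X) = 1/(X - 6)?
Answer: -67085/2 ≈ -33543.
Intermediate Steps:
B(X) = 1/(-6 + X)
b(R, I) = -2*I*R
w(v) = -2*v*(1 + v) (w(v) = -2*(v + 1)*v = -2*(1 + v)*v = -2*v*(1 + v))
m = 5/2 (m = (63 - 93)/(-6 - 6) = -30/(-12) = -30*(-1/12) = 5/2 ≈ 2.5000)
w(129) - m = -2*129*(1 + 129) - 1*5/2 = -2*129*130 - 5/2 = -33540 - 5/2 = -67085/2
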